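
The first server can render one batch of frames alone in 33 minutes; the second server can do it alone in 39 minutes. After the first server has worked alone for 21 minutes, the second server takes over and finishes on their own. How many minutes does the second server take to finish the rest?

In 21 minutes the first server does 21/33 = 7/11 of the job, leaving 4/11.
The second server works at 1/39 per minute, so finishing takes 4/11 ÷ 1/39 = 156/11 minutes.

156/11 minutes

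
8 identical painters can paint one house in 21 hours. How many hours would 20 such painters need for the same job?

42/5 hours

Total work is 8·21 = 168 painter-hours.
With 20 painters: 168/20 = 42/5 hours.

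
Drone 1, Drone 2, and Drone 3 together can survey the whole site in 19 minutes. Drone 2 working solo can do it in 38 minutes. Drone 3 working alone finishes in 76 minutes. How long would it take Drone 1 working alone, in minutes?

Combined rate is 1/19 per minute.
Known contribution: 1/38 + 1/76 = (2 + 1)/76 = 3/76 per minute.
So Drone 1's rate is 1/19 − 3/76 = 1/76, meaning 76 minutes alone.

76 minutes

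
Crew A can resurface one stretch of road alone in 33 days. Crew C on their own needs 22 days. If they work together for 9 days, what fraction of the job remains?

Combined rate: 1/33 + 1/22 = (2 + 3)/66 = 5/66 per day.
In 9 days they complete 9·5/66 = 15/22 of the job.
So 7/22 remains.

7/22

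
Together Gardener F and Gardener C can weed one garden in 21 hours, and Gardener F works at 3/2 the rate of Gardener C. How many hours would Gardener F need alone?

35 hours

Let Gardener C's rate be r; then Gardener F's rate is (3/2)r, so together (3/2 + 1)r = (5/2)r = 1/21.
Thus r = 2/105 per hour.
Gardener C alone: 105/2 hours; Gardener F alone: 35 hours.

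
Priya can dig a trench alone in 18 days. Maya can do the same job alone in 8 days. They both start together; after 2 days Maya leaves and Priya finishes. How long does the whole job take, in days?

In the first 2 days the combined rate is 13/72, so 13/36 of the job is done, leaving 23/36.
After Maya leaves the rate is 1/18 per day; the remaining 23/36 takes 23/2 days.
Total = 2 + 23/2 = 27/2 days.

27/2 days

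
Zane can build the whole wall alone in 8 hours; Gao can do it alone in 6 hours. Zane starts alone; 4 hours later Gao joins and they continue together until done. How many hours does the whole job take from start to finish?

In 4 hours Zane does 4/8 = 1/2 of the job, leaving 1/2.
Zane and Gao together work at 7/24 per hour, so finishing takes 1/2 ÷ 7/24 = 12/7 hours.
Total time = 4 + 12/7 = 40/7 hours.

40/7 hours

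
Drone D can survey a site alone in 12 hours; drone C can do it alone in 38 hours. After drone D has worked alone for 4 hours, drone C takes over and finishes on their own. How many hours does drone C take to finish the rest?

In 4 hours drone D does 4/12 = 1/3 of the job, leaving 2/3.
Drone C works at 1/38 per hour, so finishing takes 2/3 ÷ 1/38 = 76/3 hours.

76/3 hours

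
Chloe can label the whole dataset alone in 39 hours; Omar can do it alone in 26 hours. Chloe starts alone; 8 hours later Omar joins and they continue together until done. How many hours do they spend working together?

In 8 hours Chloe does 8/39 of the job, leaving 31/39.
Chloe and Omar together work at 5/78 per hour, so finishing takes 31/39 ÷ 5/78 = 62/5 hours.

62/5 hours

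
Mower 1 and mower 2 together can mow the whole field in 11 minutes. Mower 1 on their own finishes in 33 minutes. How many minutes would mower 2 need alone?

Combined rate is 1/11 per minute.
Known contribution: 1/33 per minute.
So mower 2's rate is 1/11 − 1/33 = 2/33, meaning 33/2 minutes alone.

33/2 minutes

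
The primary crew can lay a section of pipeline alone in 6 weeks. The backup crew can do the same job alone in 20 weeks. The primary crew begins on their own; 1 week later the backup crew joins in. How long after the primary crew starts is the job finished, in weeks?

63/13 weeks

In the first 1 week the primary crew alone does 1/6 of the job, leaving 5/6.
Once everyone is working, combined rate: 1/6 + 1/20 = (10 + 3)/60 = 13/60 per week.
Remaining 5/6 at 13/60 per week takes 50/13 weeks.
Total from the start = 1 + 50/13 = 63/13 weeks.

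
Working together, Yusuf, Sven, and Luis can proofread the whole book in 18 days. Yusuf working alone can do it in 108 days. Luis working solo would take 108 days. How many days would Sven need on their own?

27 days

Combined rate is 1/18 per day.
Known contribution: 1/108 + 1/108 = (1 + 1)/108 = 2/108 = 1/54 per day.
So Sven's rate is 1/18 − 1/54 = 1/27, meaning 27 days alone.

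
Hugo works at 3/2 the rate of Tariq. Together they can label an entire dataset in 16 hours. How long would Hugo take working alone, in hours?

Let Tariq's rate be r; then Hugo's rate is (3/2)r, so together (3/2 + 1)r = (5/2)r = 1/16.
Thus r = 1/40 per hour.
Tariq alone: 40 hours; Hugo alone: 80/3 hours.

80/3 hours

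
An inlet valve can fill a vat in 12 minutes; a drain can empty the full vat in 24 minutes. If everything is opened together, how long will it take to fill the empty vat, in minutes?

24 minutes

Net rate = 1/12 − 1/24 = (2 − 1)/24 = 1/24 per minute.
Filling time = 1 ÷ (1/24) = 24 minutes.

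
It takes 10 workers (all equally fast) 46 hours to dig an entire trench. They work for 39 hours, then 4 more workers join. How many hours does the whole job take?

One worker does 1/460 of the job per hour.
After 39 hours with 10 workers, 39/46 is done (7/46 left).
With 14 workers the rate is 14/460 = 7/230, so the rest takes 7/46 ÷ 7/230 = 5 hours.
Total = 39 + 5 = 44 hours.

44 hours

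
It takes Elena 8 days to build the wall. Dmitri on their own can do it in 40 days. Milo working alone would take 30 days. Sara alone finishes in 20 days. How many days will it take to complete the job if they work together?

Combined rate: 1/8 + 1/40 + 1/30 + 1/20 = (15 + 3 + 4 + 6)/120 = 28/120 = 7/30 per day.
Time = 1 ÷ (7/30) = 30/7 days.

30/7 days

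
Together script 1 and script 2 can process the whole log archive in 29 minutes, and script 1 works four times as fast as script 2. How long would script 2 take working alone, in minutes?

145 minutes

Let script 2's rate be r; then script 1's rate is 4r, so together (4 + 1)r = 5r = 1/29.
Thus r = 1/145 per minute.
Script 2 alone: 145 minutes; script 1 alone: 145/4 minutes.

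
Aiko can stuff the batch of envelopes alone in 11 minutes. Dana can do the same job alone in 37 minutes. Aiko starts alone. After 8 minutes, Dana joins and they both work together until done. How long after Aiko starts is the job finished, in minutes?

165/16 minutes

In the first 8 minutes Aiko alone does 8/11 of the job, leaving 3/11.
Once everyone is working, combined rate: 1/11 + 1/37 = (37 + 11)/407 = 48/407 per minute.
Remaining 3/11 at 48/407 per minute takes 37/16 minutes.
Total from the start = 8 + 37/16 = 165/16 minutes.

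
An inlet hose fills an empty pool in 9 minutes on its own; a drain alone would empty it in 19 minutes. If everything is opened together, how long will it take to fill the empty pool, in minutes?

Net rate = 1/9 − 1/19 = (19 − 9)/171 = 10/171 per minute.
Filling time = 1 ÷ (10/171) = 171/10 minutes.

171/10 minutes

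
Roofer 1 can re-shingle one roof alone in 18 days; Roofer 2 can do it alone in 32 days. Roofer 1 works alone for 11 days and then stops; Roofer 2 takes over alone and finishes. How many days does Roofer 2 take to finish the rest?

In 11 days Roofer 1 does 11/18 of the job, leaving 7/18.
Roofer 2 works at 1/32 per day, so finishing takes 7/18 ÷ 1/32 = 112/9 days.

112/9 days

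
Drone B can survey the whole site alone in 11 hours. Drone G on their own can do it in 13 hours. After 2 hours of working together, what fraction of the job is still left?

95/143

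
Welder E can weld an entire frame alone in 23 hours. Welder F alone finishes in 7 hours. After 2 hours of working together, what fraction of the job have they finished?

Combined rate: 1/23 + 1/7 = (7 + 23)/161 = 30/161 per hour.
In 2 hours they complete 2·30/161 = 60/161 of the job.

60/161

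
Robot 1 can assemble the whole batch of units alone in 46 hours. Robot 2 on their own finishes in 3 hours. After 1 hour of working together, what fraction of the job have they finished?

49/138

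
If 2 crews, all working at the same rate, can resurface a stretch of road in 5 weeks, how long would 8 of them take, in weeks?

5/4 weeks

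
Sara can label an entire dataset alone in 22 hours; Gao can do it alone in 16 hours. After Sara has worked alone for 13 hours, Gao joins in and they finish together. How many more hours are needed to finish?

In 13 hours Sara does 13/22 of the job, leaving 9/22.
Sara and Gao together work at 19/176 per hour, so finishing takes 9/22 ÷ 19/176 = 72/19 hours.

72/19 hours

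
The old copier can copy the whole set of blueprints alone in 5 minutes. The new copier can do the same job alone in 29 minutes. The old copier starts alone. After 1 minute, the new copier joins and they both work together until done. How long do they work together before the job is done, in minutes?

58/17 minutes

In the first 1 minute the old copier alone does 1/5 of the job, leaving 4/5.
Once everyone is working, combined rate: 1/5 + 1/29 = (29 + 5)/145 = 34/145 per minute.
Remaining 4/5 at 34/145 per minute takes 58/17 minutes.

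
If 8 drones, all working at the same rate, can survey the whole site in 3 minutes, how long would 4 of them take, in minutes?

6 minutes

Total work is 8·3 = 24 drone-minutes.
With 4 drones: 24/4 = 6 minutes.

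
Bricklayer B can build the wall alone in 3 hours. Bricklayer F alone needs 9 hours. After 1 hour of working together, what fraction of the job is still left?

5/9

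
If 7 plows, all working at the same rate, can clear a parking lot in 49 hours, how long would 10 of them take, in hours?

343/10 hours

Total work is 7·49 = 343 plow-hours.
With 10 plows: 343/10 hours.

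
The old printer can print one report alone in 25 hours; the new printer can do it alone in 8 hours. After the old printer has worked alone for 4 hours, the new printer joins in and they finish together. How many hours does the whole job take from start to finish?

100/11 hours

In 4 hours the old printer does 4/25 of the job, leaving 21/25.
The old printer and the new printer together work at 33/200 per hour, so finishing takes 21/25 ÷ 33/200 = 56/11 hours.
Total time = 4 + 56/11 = 100/11 hours.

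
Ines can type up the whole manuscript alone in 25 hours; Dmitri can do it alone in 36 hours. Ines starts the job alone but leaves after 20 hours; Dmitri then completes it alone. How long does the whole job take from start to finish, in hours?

In 20 hours Ines does 20/25 = 4/5 of the job, leaving 1/5.
Dmitri works at 1/36 per hour, so finishing takes 1/5 ÷ 1/36 = 36/5 hours.
Total time = 20 + 36/5 = 136/5 hours.

136/5 hours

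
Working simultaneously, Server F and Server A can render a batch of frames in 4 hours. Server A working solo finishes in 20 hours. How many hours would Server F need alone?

Combined rate is 1/4 per hour.
Known contribution: 1/20 per hour.
So Server F's rate is 1/4 − 1/20 = 1/5, meaning 5 hours alone.

5 hours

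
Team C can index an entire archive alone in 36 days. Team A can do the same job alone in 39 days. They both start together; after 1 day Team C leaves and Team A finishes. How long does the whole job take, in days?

In the first 1 day the combined rate is 25/468, so 25/468 of the job is done, leaving 443/468.
After Team C leaves the rate is 1/39 per day; the remaining 443/468 takes 443/12 days.
Total = 1 + 443/12 = 455/12 days.

455/12 days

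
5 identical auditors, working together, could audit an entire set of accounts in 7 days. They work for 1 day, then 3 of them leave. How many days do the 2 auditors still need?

One auditor does 1/35 of the job per day.
After 1 day with 5 auditors, 1/7 is done (6/7 left).
With 2 auditors the rate is 2/35, so the rest takes 6/7 ÷ 2/35 = 15 days.

15 days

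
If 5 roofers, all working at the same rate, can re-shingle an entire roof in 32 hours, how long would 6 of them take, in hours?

80/3 hours

Total work is 5·32 = 160 roofer-hours.
With 6 roofers: 160/6 = 80/3 hours.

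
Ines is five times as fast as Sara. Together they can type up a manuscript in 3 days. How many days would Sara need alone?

18 days

Let Sara's rate be r; then Ines's rate is 5r, so together (5 + 1)r = 6r = 1/3.
Thus r = 1/18 per day.
Sara alone: 18 days; Ines alone: 18/5 days.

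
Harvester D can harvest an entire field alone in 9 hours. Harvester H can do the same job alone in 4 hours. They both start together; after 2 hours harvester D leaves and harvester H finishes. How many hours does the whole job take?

28/9 hours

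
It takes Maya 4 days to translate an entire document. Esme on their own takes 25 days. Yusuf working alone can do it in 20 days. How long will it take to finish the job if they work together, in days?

50/17 days

Combined rate: 1/4 + 1/25 + 1/20 = (25 + 4 + 5)/100 = 34/100 = 17/50 per day.
Time = 1 ÷ (17/50) = 50/17 days.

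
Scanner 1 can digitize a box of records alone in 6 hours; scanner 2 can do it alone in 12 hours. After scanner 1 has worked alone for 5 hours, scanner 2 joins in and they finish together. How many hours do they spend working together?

2/3 hours

In 5 hours scanner 1 does 5/6 of the job, leaving 1/6.
Scanner 1 and scanner 2 together work at 1/4 per hour, so finishing takes 1/6 ÷ 1/4 = 2/3 hours.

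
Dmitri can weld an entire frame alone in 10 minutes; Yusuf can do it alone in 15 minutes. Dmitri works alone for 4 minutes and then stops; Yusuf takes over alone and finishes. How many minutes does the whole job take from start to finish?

In 4 minutes Dmitri does 4/10 = 2/5 of the job, leaving 3/5.
Yusuf works at 1/15 per minute, so finishing takes 3/5 ÷ 1/15 = 9 minutes.
Total time = 4 + 9 = 13 minutes.

13 minutes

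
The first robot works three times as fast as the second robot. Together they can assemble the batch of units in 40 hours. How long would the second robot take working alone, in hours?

Let the second robot's rate be r; then the first robot's rate is 3r, so together (3 + 1)r = 4r = 1/40.
Thus r = 1/160 per hour.
The second robot alone: 160 hours; the first robot alone: 160/3 hours.

160 hours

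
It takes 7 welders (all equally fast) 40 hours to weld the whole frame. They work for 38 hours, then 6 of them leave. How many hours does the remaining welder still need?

One welder does 1/280 of the job per hour.
After 38 hours with 7 welders, 19/20 is done (1/20 left).
With 1 welder the rate is 1/280, so the rest takes 1/20 ÷ 1/280 = 14 hours.

14 hours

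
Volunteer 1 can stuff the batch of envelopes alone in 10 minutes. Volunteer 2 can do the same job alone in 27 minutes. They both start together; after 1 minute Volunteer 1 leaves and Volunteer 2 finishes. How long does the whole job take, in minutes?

243/10 minutes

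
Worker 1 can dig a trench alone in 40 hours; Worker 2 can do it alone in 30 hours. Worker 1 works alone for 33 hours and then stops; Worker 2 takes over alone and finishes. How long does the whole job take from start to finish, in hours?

153/4 hours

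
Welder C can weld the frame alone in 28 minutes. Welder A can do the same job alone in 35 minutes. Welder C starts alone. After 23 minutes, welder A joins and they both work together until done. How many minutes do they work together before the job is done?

In the first 23 minutes welder C alone does 23/28 of the job, leaving 5/28.
Once everyone is working, combined rate: 1/28 + 1/35 = (5 + 4)/140 = 9/140 per minute.
Remaining 5/28 at 9/140 per minute takes 25/9 minutes.

25/9 minutes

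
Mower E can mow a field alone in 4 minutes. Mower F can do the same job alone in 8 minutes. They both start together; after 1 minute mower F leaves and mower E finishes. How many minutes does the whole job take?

In the first 1 minute the combined rate is 3/8, so 3/8 of the job is done, leaving 5/8.
After mower F leaves the rate is 1/4 per minute; the remaining 5/8 takes 5/2 minutes.
Total = 1 + 5/2 = 7/2 minutes.

7/2 minutes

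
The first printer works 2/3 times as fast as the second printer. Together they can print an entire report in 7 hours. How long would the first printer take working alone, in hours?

Let the second printer's rate be r; then the first printer's rate is (2/3)r, so together (2/3 + 1)r = (5/3)r = 1/7.
Thus r = 3/35 per hour.
The second printer alone: 35/3 hours; the first printer alone: 35/2 hours.

35/2 hours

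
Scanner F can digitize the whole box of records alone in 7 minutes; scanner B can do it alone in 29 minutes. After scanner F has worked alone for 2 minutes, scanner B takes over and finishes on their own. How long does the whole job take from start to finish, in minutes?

In 2 minutes scanner F does 2/7 of the job, leaving 5/7.
Scanner B works at 1/29 per minute, so finishing takes 5/7 ÷ 1/29 = 145/7 minutes.
Total time = 2 + 145/7 = 159/7 minutes.

159/7 minutes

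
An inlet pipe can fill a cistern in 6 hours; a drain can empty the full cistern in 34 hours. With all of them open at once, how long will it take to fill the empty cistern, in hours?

51/7 hours

Net rate = 1/6 − 1/34 = (17 − 3)/102 = 14/102 = 7/51 per hour.
Filling time = 1 ÷ (7/51) = 51/7 hours.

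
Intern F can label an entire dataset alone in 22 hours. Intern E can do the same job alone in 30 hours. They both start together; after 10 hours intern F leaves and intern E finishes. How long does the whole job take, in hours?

180/11 hours

In the first 10 hours the combined rate is 13/165, so 26/33 of the job is done, leaving 7/33.
After intern F leaves the rate is 1/30 per hour; the remaining 7/33 takes 70/11 hours.
Total = 10 + 70/11 = 180/11 hours.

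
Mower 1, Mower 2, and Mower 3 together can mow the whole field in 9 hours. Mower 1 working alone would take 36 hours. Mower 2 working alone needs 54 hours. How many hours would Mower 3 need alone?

108/7 hours

Combined rate is 1/9 per hour.
Known contribution: 1/36 + 1/54 = (3 + 2)/108 = 5/108 per hour.
So Mower 3's rate is 1/9 − 5/108 = 7/108, meaning 108/7 hours alone.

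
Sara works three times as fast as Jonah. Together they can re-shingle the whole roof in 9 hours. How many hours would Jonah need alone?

Let Jonah's rate be r; then Sara's rate is 3r, so together (3 + 1)r = 4r = 1/9.
Thus r = 1/36 per hour.
Jonah alone: 36 hours; Sara alone: 12 hours.

36 hours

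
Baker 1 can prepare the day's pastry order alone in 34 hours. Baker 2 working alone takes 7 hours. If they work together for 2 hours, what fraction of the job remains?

78/119

Combined rate: 1/34 + 1/7 = (7 + 34)/238 = 41/238 per hour.
In 2 hours they complete 2·41/238 = 41/119 of the job.
So 78/119 remains.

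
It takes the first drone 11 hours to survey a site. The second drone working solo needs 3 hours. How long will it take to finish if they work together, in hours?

33/14 hours

Combined rate: 1/11 + 1/3 = (3 + 11)/33 = 14/33 per hour.
Time = 1 ÷ (14/33) = 33/14 hours.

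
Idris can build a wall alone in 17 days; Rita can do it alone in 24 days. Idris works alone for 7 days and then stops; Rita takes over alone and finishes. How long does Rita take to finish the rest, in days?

240/17 days

In 7 days Idris does 7/17 of the job, leaving 10/17.
Rita works at 1/24 per day, so finishing takes 10/17 ÷ 1/24 = 240/17 days.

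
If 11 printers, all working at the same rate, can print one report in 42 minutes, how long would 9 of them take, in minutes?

154/3 minutes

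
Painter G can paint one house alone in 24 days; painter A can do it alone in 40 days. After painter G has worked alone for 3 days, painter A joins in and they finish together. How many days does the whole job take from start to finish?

In 3 days painter G does 3/24 = 1/8 of the job, leaving 7/8.
Painter G and painter A together work at 1/15 per day, so finishing takes 7/8 ÷ 1/15 = 105/8 days.
Total time = 3 + 105/8 = 129/8 days.

129/8 days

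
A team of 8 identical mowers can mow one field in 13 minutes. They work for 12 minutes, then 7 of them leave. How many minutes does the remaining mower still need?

One mower does 1/104 of the job per minute.
After 12 minutes with 8 mowers, 12/13 is done (1/13 left).
With 1 mower the rate is 1/104, so the rest takes 1/13 ÷ 1/104 = 8 minutes.

8 minutes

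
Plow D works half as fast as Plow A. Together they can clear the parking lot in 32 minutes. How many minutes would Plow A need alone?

Let Plow A's rate be r; then Plow D's rate is (1/2)r, so together (1/2 + 1)r = (3/2)r = 1/32.
Thus r = 1/48 per minute.
Plow A alone: 48 minutes; Plow D alone: 96 minutes.

48 minutes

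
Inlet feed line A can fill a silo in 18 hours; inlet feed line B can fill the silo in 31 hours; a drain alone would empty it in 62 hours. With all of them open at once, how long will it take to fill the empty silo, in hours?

Net rate = 1/18 + 1/31 − 1/62 = (31 + 18 − 9)/558 = 40/558 = 20/279 per hour.
Filling time = 1 ÷ (20/279) = 279/20 hours.

279/20 hours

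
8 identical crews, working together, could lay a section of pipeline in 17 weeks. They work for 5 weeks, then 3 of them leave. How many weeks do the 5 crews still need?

One crew does 1/136 of the job per week.
After 5 weeks with 8 crews, 5/17 is done (12/17 left).
With 5 crews the rate is 5/136, so the rest takes 12/17 ÷ 5/136 = 96/5 weeks.

96/5 weeks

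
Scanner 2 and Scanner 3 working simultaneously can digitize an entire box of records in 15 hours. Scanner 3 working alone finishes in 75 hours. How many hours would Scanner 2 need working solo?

75/4 hours

Combined rate is 1/15 per hour.
Known contribution: 1/75 per hour.
So Scanner 2's rate is 1/15 − 1/75 = 4/75, meaning 75/4 hours alone.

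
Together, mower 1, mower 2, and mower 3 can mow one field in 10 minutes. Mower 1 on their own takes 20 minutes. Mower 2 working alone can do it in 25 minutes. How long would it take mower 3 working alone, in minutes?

100 minutes

Combined rate is 1/10 per minute.
Known contribution: 1/20 + 1/25 = (5 + 4)/100 = 9/100 per minute.
So mower 3's rate is 1/10 − 9/100 = 1/100, meaning 100 minutes alone.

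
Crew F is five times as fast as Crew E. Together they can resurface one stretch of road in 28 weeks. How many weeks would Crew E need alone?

Let Crew E's rate be r; then Crew F's rate is 5r, so together (5 + 1)r = 6r = 1/28.
Thus r = 1/168 per week.
Crew E alone: 168 weeks; Crew F alone: 168/5 weeks.

168 weeks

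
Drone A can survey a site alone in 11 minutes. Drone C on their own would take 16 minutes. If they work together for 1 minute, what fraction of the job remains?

Combined rate: 1/11 + 1/16 = (16 + 11)/176 = 27/176 per minute.
In 1 minute they complete 1·27/176 = 27/176 of the job.
So 149/176 remains.

149/176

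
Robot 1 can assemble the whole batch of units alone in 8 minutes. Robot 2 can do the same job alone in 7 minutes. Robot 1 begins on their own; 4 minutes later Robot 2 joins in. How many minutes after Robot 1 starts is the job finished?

88/15 minutes

In the first 4 minutes Robot 1 alone does 4/8 = 1/2 of the job, leaving 1/2.
Once everyone is working, combined rate: 1/8 + 1/7 = (7 + 8)/56 = 15/56 per minute.
Remaining 1/2 at 15/56 per minute takes 28/15 minutes.
Total from the start = 4 + 28/15 = 88/15 minutes.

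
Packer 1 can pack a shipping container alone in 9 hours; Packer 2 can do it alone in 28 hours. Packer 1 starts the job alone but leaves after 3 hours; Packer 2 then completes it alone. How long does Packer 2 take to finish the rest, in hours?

In 3 hours Packer 1 does 3/9 = 1/3 of the job, leaving 2/3.
Packer 2 works at 1/28 per hour, so finishing takes 2/3 ÷ 1/28 = 56/3 hours.

56/3 hours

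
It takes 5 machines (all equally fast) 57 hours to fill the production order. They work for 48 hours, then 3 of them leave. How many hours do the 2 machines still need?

One machine does 1/285 of the job per hour.
After 48 hours with 5 machines, 16/19 is done (3/19 left).
With 2 machines the rate is 2/285, so the rest takes 3/19 ÷ 2/285 = 45/2 hours.

45/2 hours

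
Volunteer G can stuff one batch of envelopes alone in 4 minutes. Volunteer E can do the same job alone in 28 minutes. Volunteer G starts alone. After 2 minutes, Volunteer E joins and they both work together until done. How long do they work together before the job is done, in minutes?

7/4 minutes

In the first 2 minutes Volunteer G alone does 2/4 = 1/2 of the job, leaving 1/2.
Once everyone is working, combined rate: 1/4 + 1/28 = (7 + 1)/28 = 8/28 = 2/7 per minute.
Remaining 1/2 at 2/7 per minute takes 7/4 minutes.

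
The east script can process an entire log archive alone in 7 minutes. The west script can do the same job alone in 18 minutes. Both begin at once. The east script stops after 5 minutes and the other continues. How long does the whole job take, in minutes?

In the first 5 minutes the combined rate is 25/126, so 125/126 of the job is done, leaving 1/126.
After the east script leaves the rate is 1/18 per minute; the remaining 1/126 takes 1/7 minutes.
Total = 5 + 1/7 = 36/7 minutes.

36/7 minutes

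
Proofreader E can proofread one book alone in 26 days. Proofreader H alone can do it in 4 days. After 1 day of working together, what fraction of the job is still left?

Combined rate: 1/26 + 1/4 = (2 + 13)/52 = 15/52 per day.
In 1 day they complete 1·15/52 = 15/52 of the job.
So 37/52 remains.

37/52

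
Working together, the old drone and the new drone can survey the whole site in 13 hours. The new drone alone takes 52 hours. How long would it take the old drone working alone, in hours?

52/3 hours

Combined rate is 1/13 per hour.
Known contribution: 1/52 per hour.
So the old drone's rate is 1/13 − 1/52 = 3/52, meaning 52/3 hours alone.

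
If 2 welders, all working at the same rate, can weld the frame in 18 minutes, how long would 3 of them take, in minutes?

12 minutes

Total work is 2·18 = 36 welder-minutes.
With 3 welders: 36/3 = 12 minutes.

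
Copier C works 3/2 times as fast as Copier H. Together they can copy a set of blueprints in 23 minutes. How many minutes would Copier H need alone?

115/2 minutes

Let Copier H's rate be r; then Copier C's rate is (3/2)r, so together (3/2 + 1)r = (5/2)r = 1/23.
Thus r = 2/115 per minute.
Copier H alone: 115/2 minutes; Copier C alone: 115/3 minutes.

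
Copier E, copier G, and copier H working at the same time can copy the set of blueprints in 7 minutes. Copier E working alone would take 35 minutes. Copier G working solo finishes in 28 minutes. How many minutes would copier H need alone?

140/11 minutes

Combined rate is 1/7 per minute.
Known contribution: 1/35 + 1/28 = (4 + 5)/140 = 9/140 per minute.
So copier H's rate is 1/7 − 9/140 = 11/140, meaning 140/11 minutes alone.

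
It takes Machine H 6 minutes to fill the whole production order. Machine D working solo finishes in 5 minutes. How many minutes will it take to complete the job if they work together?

30/11 minutes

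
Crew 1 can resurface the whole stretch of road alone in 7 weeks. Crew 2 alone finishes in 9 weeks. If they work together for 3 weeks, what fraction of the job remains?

Combined rate: 1/7 + 1/9 = (9 + 7)/63 = 16/63 per week.
In 3 weeks they complete 3·16/63 = 16/21 of the job.
So 5/21 remains.

5/21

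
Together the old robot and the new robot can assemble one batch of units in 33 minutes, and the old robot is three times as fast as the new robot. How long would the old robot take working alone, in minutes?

Let the new robot's rate be r; then the old robot's rate is 3r, so together (3 + 1)r = 4r = 1/33.
Thus r = 1/132 per minute.
The new robot alone: 132 minutes; the old robot alone: 44 minutes.

44 minutes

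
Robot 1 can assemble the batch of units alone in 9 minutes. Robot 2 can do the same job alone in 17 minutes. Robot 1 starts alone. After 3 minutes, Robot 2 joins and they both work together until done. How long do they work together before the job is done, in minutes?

In the first 3 minutes Robot 1 alone does 3/9 = 1/3 of the job, leaving 2/3.
Once everyone is working, combined rate: 1/9 + 1/17 = (17 + 9)/153 = 26/153 per minute.
Remaining 2/3 at 26/153 per minute takes 51/13 minutes.

51/13 minutes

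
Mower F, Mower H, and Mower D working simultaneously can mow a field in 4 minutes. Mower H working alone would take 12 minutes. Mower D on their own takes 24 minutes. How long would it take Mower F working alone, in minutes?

Combined rate is 1/4 per minute.
Known contribution: 1/12 + 1/24 = (2 + 1)/24 = 3/24 = 1/8 per minute.
So Mower F's rate is 1/4 − 1/8 = 1/8, meaning 8 minutes alone.

8 minutes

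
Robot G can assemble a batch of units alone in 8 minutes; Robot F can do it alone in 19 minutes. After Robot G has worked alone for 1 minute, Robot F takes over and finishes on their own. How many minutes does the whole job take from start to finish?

141/8 minutes

In 1 minute Robot G does 1/8 of the job, leaving 7/8.
Robot F works at 1/19 per minute, so finishing takes 7/8 ÷ 1/19 = 133/8 minutes.
Total time = 1 + 133/8 = 141/8 minutes.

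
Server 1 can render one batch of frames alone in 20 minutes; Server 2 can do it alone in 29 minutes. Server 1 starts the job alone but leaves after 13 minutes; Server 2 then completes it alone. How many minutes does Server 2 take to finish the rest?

203/20 minutes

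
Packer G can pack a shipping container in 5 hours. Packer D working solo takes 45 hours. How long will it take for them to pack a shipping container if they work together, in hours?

With two workers the combined time is the product over the sum: 5·45/(5+45) = 225/50 = 9/2 hours.

9/2 hours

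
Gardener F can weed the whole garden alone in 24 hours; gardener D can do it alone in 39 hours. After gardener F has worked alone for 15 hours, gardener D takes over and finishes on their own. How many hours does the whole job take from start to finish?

In 15 hours gardener F does 15/24 = 5/8 of the job, leaving 3/8.
Gardener D works at 1/39 per hour, so finishing takes 3/8 ÷ 1/39 = 117/8 hours.
Total time = 15 + 117/8 = 237/8 hours.

237/8 hours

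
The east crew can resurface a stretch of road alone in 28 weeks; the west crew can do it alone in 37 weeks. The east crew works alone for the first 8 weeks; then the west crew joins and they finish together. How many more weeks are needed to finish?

In 8 weeks the east crew does 8/28 = 2/7 of the job, leaving 5/7.
The east crew and the west crew together work at 65/1036 per week, so finishing takes 5/7 ÷ 65/1036 = 148/13 weeks.

148/13 weeks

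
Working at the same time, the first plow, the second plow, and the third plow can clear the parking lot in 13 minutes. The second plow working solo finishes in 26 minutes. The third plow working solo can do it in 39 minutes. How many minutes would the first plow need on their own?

78 minutes

Combined rate is 1/13 per minute.
Known contribution: 1/26 + 1/39 = (3 + 2)/78 = 5/78 per minute.
So the first plow's rate is 1/13 − 5/78 = 1/78, meaning 78 minutes alone.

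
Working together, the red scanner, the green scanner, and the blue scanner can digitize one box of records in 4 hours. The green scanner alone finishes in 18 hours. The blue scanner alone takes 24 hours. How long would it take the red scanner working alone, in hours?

72/11 hours

Combined rate is 1/4 per hour.
Known contribution: 1/18 + 1/24 = (4 + 3)/72 = 7/72 per hour.
So the red scanner's rate is 1/4 − 7/72 = 11/72, meaning 72/11 hours alone.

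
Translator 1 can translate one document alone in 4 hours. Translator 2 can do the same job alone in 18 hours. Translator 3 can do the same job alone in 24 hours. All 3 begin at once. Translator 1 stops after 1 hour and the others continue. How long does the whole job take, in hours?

54/7 hours

In the first 1 hour the combined rate is 25/72, so 25/72 of the job is done, leaving 47/72.
After translator 1 leaves the rate is 7/72 per hour; the remaining 47/72 takes 47/7 hours.
Total = 1 + 47/7 = 54/7 hours.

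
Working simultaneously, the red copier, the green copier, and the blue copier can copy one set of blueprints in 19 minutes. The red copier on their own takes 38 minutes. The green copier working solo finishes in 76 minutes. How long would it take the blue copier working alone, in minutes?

76 minutes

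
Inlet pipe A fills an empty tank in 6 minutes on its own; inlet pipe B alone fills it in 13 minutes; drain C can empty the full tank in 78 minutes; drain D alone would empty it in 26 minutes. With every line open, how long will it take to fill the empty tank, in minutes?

26/5 minutes

Net rate = 1/6 + 1/13 − 1/78 − 1/26 = (13 + 6 − 1 − 3)/78 = 15/78 = 5/26 per minute.
Filling time = 1 ÷ (5/26) = 26/5 minutes.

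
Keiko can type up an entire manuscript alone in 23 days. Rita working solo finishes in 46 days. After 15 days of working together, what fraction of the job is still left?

1/46

Combined rate: 1/23 + 1/46 = (2 + 1)/46 = 3/46 per day.
In 15 days they complete 15·3/46 = 45/46 of the job.
So 1/46 remains.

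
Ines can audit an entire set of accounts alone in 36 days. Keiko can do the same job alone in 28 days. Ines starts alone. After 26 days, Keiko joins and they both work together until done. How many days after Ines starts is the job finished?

243/8 days

In the first 26 days Ines alone does 26/36 = 13/18 of the job, leaving 5/18.
Once everyone is working, combined rate: 1/36 + 1/28 = (7 + 9)/252 = 16/252 = 4/63 per day.
Remaining 5/18 at 4/63 per day takes 35/8 days.
Total from the start = 26 + 35/8 = 243/8 days.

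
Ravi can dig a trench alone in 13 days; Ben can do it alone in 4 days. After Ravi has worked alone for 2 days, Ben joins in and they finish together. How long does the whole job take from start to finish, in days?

78/17 days

In 2 days Ravi does 2/13 of the job, leaving 11/13.
Ravi and Ben together work at 17/52 per day, so finishing takes 11/13 ÷ 17/52 = 44/17 days.
Total time = 2 + 44/17 = 78/17 days.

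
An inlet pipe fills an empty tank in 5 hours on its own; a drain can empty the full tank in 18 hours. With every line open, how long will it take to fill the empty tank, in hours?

90/13 hours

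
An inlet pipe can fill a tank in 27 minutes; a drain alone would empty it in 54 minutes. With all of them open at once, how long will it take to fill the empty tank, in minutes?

54 minutes

Net rate = 1/27 − 1/54 = (2 − 1)/54 = 1/54 per minute.
Filling time = 1 ÷ (1/54) = 54 minutes.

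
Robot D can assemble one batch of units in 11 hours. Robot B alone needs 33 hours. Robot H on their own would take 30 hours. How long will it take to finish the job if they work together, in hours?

Combined rate: 1/11 + 1/33 + 1/30 = (30 + 10 + 11)/330 = 51/330 = 17/110 per hour.
Time = 1 ÷ (17/110) = 110/17 hours.

110/17 hours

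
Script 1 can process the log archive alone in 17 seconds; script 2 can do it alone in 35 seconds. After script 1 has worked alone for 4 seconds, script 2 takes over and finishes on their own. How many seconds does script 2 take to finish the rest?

455/17 seconds

In 4 seconds script 1 does 4/17 of the job, leaving 13/17.
Script 2 works at 1/35 per second, so finishing takes 13/17 ÷ 1/35 = 455/17 seconds.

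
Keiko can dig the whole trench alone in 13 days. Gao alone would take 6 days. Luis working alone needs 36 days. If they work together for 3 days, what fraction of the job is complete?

127/156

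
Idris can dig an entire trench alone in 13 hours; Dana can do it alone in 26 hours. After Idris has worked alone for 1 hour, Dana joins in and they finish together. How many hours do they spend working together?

In 1 hour Idris does 1/13 of the job, leaving 12/13.
Idris and Dana together work at 3/26 per hour, so finishing takes 12/13 ÷ 3/26 = 8 hours.

8 hours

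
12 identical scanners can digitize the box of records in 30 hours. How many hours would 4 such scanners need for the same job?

Total work is 12·30 = 360 scanner-hours.
With 4 scanners: 360/4 = 90 hours.

90 hours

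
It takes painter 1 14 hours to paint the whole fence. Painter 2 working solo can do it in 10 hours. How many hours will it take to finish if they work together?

35/6 hours

Combined rate: 1/14 + 1/10 = (5 + 7)/70 = 12/70 = 6/35 per hour.
Time = 1 ÷ (6/35) = 35/6 hours.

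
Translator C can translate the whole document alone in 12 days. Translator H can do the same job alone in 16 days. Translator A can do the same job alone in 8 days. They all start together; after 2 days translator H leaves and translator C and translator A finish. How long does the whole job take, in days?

In the first 2 days the combined rate is 13/48, so 13/24 of the job is done, leaving 11/24.
After translator H leaves the rate is 5/24 per day; the remaining 11/24 takes 11/5 days.
Total = 2 + 11/5 = 21/5 days.

21/5 days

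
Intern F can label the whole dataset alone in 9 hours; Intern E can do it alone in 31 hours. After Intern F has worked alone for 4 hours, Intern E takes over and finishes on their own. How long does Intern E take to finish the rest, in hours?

In 4 hours Intern F does 4/9 of the job, leaving 5/9.
Intern E works at 1/31 per hour, so finishing takes 5/9 ÷ 1/31 = 155/9 hours.

155/9 hours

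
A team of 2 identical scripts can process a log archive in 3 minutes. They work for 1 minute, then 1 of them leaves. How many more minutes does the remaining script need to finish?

4 minutes

One script does 1/6 of the job per minute.
After 1 minute with 2 scripts, 1/3 is done (2/3 left).
With 1 script the rate is 1/6, so the rest takes 2/3 ÷ 1/6 = 4 minutes.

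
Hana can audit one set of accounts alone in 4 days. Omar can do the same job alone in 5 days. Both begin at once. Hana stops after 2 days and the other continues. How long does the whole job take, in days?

5/2 days

In the first 2 days the combined rate is 9/20, so 9/10 of the job is done, leaving 1/10.
After Hana leaves the rate is 1/5 per day; the remaining 1/10 takes 1/2 days.
Total = 2 + 1/2 = 5/2 days.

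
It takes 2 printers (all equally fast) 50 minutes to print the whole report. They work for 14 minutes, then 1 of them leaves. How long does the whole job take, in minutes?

One printer does 1/100 of the job per minute.
After 14 minutes with 2 printers, 7/25 is done (18/25 left).
With 1 printer the rate is 1/100, so the rest takes 18/25 ÷ 1/100 = 72 minutes.
Total = 14 + 72 = 86 minutes.

86 minutes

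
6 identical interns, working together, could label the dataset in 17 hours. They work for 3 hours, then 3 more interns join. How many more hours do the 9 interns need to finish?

28/3 hours

One intern does 1/102 of the job per hour.
After 3 hours with 6 interns, 3/17 is done (14/17 left).
With 9 interns the rate is 9/102 = 3/34, so the rest takes 14/17 ÷ 3/34 = 28/3 hours.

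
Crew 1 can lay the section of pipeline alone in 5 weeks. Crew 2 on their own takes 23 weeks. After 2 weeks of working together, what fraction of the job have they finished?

56/115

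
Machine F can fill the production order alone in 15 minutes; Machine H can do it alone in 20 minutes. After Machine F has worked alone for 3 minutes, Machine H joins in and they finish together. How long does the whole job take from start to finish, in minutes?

69/7 minutes

In 3 minutes Machine F does 3/15 = 1/5 of the job, leaving 4/5.
Machine F and Machine H together work at 7/60 per minute, so finishing takes 4/5 ÷ 7/60 = 48/7 minutes.
Total time = 3 + 48/7 = 69/7 minutes.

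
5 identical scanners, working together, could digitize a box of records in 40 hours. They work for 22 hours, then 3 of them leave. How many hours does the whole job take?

67 hours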